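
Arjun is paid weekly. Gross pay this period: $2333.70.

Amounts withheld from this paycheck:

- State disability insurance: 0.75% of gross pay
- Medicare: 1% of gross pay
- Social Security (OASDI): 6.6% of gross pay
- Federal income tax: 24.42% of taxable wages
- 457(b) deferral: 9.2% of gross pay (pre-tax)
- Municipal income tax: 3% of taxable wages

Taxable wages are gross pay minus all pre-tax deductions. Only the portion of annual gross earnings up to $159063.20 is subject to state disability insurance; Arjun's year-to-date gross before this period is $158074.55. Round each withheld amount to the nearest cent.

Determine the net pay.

457(b) deferral: $2333.70 × 0.092 = $214.70
Taxable wages = $2333.70 − $214.70 = $2119.00
Federal income tax: $2119.00 × 0.2442 = $517.46
Municipal income tax: $2119.00 × 0.03 = $63.57
Medicare: $2333.70 × 0.01 = $23.34
Social Security (OASDI): $2333.70 × 0.066 = $154.02
State disability insurance: only $159063.20 − $158074.55 = $988.65 of this check is subject → $988.65 × 0.0075 = $7.41
Total deductions = $214.70 + $517.46 + $63.57 + $23.34 + $154.02 + $7.41 = $980.50
Net pay = $2333.70 − $980.50 = $1353.20

$1353.20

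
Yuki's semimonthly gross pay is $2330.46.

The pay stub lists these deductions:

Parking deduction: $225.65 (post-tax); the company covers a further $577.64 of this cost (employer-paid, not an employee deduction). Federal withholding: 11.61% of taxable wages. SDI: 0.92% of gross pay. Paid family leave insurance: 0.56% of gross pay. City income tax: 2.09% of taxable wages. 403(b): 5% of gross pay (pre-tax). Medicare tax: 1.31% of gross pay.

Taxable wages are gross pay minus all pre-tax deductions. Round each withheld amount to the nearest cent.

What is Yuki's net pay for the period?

$1619.96

403(b): $2330.46 × 0.05 = $116.52
Taxable wages = $2330.46 − $116.52 = $2213.94
City income tax: $2213.94 × 0.0209 = $46.27
Federal withholding: $2213.94 × 0.1161 = $257.04
Paid family leave insurance: $2330.46 × 0.0056 = $13.05
SDI: $2330.46 × 0.0092 = $21.44
Medicare tax: $2330.46 × 0.0131 = $30.53
Parking deduction: $225.65
(Employer's $577.64 toward parking deduction is not withheld from the employee.)
Total deductions = $116.52 + $46.27 + $257.04 + $13.05 + $21.44 + $30.53 + $225.65 = $710.50
Net pay = $2330.46 − $710.50 = $1619.96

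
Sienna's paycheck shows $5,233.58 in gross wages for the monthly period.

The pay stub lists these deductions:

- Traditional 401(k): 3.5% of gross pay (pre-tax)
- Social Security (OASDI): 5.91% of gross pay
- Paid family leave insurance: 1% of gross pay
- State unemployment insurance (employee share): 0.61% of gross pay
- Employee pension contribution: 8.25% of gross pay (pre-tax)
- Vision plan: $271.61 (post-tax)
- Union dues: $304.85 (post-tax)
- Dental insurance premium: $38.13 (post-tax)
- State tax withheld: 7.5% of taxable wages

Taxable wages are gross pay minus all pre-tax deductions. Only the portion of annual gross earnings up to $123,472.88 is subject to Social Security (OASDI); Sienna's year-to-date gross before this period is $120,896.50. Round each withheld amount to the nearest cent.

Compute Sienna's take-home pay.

$3,421.12

Traditional 401(k): $5,233.58 × 0.035 = $183.18
Employee pension contribution: $5,233.58 × 0.0825 = $431.77
Pre-tax total = $183.18 + $431.77 = $614.95
Taxable wages = $5,233.58 − $614.95 = $4,618.63
State tax withheld: $4,618.63 × 0.075 = $346.40
Paid family leave insurance: $5,233.58 × 0.01 = $52.34
Social Security (OASDI): only $123,472.88 − $120,896.50 = $2,576.38 of this check is subject → $2,576.38 × 0.0591 = $152.26
State unemployment insurance (employee share): $5,233.58 × 0.0061 = $31.92
Vision plan: $271.61
Dental insurance premium: $38.13
Union dues: $304.85
Total deductions = $183.18 + $431.77 + $346.40 + $52.34 + $152.26 + $31.92 + $271.61 + $38.13 + $304.85 = $1,812.46
Net pay = $5,233.58 − $1,812.46 = $3,421.12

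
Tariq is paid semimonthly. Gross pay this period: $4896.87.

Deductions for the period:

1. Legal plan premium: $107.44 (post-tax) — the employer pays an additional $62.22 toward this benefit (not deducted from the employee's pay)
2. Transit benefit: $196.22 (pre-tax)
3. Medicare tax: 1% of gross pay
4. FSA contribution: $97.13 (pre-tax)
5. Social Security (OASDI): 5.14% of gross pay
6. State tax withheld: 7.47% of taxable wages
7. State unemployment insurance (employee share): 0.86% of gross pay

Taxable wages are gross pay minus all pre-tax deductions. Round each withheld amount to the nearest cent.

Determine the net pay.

FSA contribution: $97.13
Transit benefit: $196.22
Pre-tax total = $97.13 + $196.22 = $293.35
Taxable wages = $4896.87 − $293.35 = $4603.52
State tax withheld: $4603.52 × 0.0747 = $343.88
Social Security (OASDI): $4896.87 × 0.0514 = $251.70
State unemployment insurance (employee share): $4896.87 × 0.0086 = $42.11
Medicare tax: $4896.87 × 0.01 = $48.97
Legal plan premium: $107.44
(Employer's $62.22 toward legal plan premium is not withheld from the employee.)
Total deductions = $97.13 + $196.22 + $343.88 + $251.70 + $42.11 + $48.97 + $107.44 = $1087.45
Net pay = $4896.87 − $1087.45 = $3809.42

$3809.42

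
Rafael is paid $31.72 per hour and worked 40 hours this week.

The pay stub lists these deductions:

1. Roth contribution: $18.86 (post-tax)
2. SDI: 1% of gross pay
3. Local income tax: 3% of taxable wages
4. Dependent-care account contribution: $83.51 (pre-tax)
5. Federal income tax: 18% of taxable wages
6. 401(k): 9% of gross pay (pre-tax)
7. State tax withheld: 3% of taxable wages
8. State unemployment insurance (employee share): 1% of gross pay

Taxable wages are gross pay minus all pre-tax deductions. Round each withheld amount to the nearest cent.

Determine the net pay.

$769.80

Gross pay: 40 × $31.72 = $1268.80
Dependent-care account contribution: $83.51
401(k): $1268.80 × 0.09 = $114.19
Pre-tax total = $83.51 + $114.19 = $197.70
Taxable wages = $1268.80 − $197.70 = $1071.10
Federal income tax: $1071.10 × 0.18 = $192.80
State tax withheld: $1071.10 × 0.03 = $32.13
Local income tax: $1071.10 × 0.03 = $32.13
State unemployment insurance (employee share): $1268.80 × 0.01 = $12.69
SDI: $1268.80 × 0.01 = $12.69
Roth contribution: $18.86
Total deductions = $83.51 + $114.19 + $192.80 + $32.13 + $32.13 + $12.69 + $12.69 + $18.86 = $499.00
Net pay = $1268.80 − $499.00 = $769.80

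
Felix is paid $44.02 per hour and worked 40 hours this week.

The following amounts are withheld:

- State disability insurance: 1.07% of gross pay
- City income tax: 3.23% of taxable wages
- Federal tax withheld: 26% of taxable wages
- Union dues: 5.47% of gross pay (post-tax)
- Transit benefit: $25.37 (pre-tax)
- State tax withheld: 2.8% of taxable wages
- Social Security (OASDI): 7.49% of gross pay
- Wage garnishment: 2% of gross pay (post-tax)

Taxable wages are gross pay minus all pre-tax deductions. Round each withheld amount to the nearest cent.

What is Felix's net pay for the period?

Gross pay: 40 × $44.02 = $1,760.80
Transit benefit: $25.37
Taxable wages = $1,760.80 − $25.37 = $1,735.43
City income tax: $1,735.43 × 0.0323 = $56.05
State tax withheld: $1,735.43 × 0.028 = $48.59
Federal tax withheld: $1,735.43 × 0.26 = $451.21
State disability insurance: $1,760.80 × 0.0107 = $18.84
Social Security (OASDI): $1,760.80 × 0.0749 = $131.88
Union dues: $1,760.80 × 0.0547 = $96.32
Wage garnishment: $1,760.80 × 0.02 = $35.22
Total deductions = $25.37 + $56.05 + $48.59 + $451.21 + $18.84 + $131.88 + $96.32 + $35.22 = $863.48
Net pay = $1,760.80 − $863.48 = $897.32

$897.32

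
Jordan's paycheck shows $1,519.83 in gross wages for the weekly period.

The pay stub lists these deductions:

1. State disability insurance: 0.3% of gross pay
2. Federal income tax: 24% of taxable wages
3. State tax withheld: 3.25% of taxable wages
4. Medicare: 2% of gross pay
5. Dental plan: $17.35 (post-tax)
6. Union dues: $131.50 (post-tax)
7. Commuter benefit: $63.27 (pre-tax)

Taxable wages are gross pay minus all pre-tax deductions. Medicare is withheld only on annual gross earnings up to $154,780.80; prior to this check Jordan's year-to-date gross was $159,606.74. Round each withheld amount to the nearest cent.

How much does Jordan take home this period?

$906.24

Commuter benefit: $63.27
Taxable wages = $1,519.83 − $63.27 = $1,456.56
Federal income tax: $1,456.56 × 0.24 = $349.57
State tax withheld: $1,456.56 × 0.0325 = $47.34
State disability insurance: $1,519.83 × 0.003 = $4.56
Medicare: annual cap $154,780.80 already reached (YTD $159,606.74), so $0.00
Union dues: $131.50
Dental plan: $17.35
Total deductions = $63.27 + $349.57 + $47.34 + $4.56 + $0.00 + $131.50 + $17.35 = $613.59
Net pay = $1,519.83 − $613.59 = $906.24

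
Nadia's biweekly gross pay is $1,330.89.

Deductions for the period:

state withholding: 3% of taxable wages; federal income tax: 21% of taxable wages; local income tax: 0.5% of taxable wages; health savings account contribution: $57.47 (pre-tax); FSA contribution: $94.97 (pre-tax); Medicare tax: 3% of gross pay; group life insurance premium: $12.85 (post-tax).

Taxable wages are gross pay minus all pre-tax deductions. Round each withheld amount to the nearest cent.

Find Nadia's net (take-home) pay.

$836.96

FSA contribution: $94.97
Health savings account contribution: $57.47
Pre-tax total = $94.97 + $57.47 = $152.44
Taxable wages = $1,330.89 − $152.44 = $1,178.45
Federal income tax: $1,178.45 × 0.21 = $247.47
State withholding: $1,178.45 × 0.03 = $35.35
Local income tax: $1,178.45 × 0.005 = $5.89
Medicare tax: $1,330.89 × 0.03 = $39.93
Group life insurance premium: $12.85
Total deductions = $94.97 + $57.47 + $247.47 + $35.35 + $5.89 + $39.93 + $12.85 = $493.93
Net pay = $1,330.89 − $493.93 = $836.96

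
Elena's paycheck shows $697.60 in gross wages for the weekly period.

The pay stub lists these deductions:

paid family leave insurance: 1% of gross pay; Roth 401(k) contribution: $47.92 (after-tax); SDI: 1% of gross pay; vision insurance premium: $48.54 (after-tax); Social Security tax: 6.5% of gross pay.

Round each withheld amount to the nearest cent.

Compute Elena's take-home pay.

$541.84

Social Security tax: $697.60 × 0.065 = $45.34
SDI: $697.60 × 0.01 = $6.98
Paid family leave insurance: $697.60 × 0.01 = $6.98
Vision insurance premium: $48.54
Roth 401(k) contribution: $47.92
Total deductions = $45.34 + $6.98 + $6.98 + $48.54 + $47.92 = $155.76
Net pay = $697.60 − $155.76 = $541.84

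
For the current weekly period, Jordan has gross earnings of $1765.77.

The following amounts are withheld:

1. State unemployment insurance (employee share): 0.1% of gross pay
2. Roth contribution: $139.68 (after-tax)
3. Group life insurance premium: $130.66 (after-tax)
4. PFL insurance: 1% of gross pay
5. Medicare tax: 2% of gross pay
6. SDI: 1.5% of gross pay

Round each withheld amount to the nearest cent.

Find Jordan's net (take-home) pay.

PFL insurance: $1765.77 × 0.01 = $17.66
Medicare tax: $1765.77 × 0.02 = $35.32
State unemployment insurance (employee share): $1765.77 × 0.001 = $1.77
SDI: $1765.77 × 0.015 = $26.49
Group life insurance premium: $130.66
Roth contribution: $139.68
Total deductions = $17.66 + $35.32 + $1.77 + $26.49 + $130.66 + $139.68 = $351.58
Net pay = $1765.77 − $351.58 = $1414.19

$1414.19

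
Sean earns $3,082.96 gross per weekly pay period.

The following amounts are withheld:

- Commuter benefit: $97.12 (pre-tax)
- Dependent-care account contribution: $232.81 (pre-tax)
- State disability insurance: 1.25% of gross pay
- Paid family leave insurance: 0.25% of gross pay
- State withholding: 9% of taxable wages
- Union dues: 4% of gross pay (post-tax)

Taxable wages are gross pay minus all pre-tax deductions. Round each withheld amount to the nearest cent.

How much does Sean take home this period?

Commuter benefit: $97.12
Dependent-care account contribution: $232.81
Pre-tax total = $97.12 + $232.81 = $329.93
Taxable wages = $3,082.96 − $329.93 = $2,753.03
State withholding: $2,753.03 × 0.09 = $247.77
Paid family leave insurance: $3,082.96 × 0.0025 = $7.71
State disability insurance: $3,082.96 × 0.0125 = $38.54
Union dues: $3,082.96 × 0.04 = $123.32
Total deductions = $97.12 + $232.81 + $247.77 + $7.71 + $38.54 + $123.32 = $747.27
Net pay = $3,082.96 − $747.27 = $2,335.69

$2,335.69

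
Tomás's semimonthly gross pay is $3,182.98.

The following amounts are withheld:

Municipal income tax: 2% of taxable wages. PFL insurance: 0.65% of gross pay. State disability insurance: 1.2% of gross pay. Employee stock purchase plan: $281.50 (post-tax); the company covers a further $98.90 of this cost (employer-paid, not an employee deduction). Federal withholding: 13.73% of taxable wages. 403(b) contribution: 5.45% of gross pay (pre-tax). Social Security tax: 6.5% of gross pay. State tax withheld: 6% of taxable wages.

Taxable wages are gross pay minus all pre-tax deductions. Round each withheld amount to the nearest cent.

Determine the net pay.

$1,808.26

403(b) contribution: $3,182.98 × 0.0545 = $173.47
Taxable wages = $3,182.98 − $173.47 = $3,009.51
Federal withholding: $3,009.51 × 0.1373 = $413.21
Municipal income tax: $3,009.51 × 0.02 = $60.19
State tax withheld: $3,009.51 × 0.06 = $180.57
State disability insurance: $3,182.98 × 0.012 = $38.20
PFL insurance: $3,182.98 × 0.0065 = $20.69
Social Security tax: $3,182.98 × 0.065 = $206.89
Employee stock purchase plan: $281.50
(Employer's $98.90 toward employee stock purchase plan is not withheld from the employee.)
Total deductions = $173.47 + $413.21 + $60.19 + $180.57 + $38.20 + $20.69 + $206.89 + $281.50 = $1,374.72
Net pay = $3,182.98 − $1,374.72 = $1,808.26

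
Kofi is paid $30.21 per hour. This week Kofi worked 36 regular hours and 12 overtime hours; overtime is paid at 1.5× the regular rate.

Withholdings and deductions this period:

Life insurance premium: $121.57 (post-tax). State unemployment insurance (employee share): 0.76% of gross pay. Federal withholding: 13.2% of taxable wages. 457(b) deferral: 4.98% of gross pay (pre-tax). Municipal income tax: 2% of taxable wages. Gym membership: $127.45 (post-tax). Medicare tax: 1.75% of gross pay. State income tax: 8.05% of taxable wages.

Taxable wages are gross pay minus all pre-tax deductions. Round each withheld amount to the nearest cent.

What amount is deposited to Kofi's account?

$899.74

Regular pay: 36 × $30.21 = $1087.56
Overtime pay: 12 × $30.21 × 1.5 = $543.78
Gross pay = $1087.56 + $543.78 = $1631.34
457(b) deferral: $1631.34 × 0.0498 = $81.24
Taxable wages = $1631.34 − $81.24 = $1550.10
Federal withholding: $1550.10 × 0.132 = $204.61
State income tax: $1550.10 × 0.0805 = $124.78
Municipal income tax: $1550.10 × 0.02 = $31.00
Medicare tax: $1631.34 × 0.0175 = $28.55
State unemployment insurance (employee share): $1631.34 × 0.0076 = $12.40
Gym membership: $127.45
Life insurance premium: $121.57
Total deductions = $81.24 + $204.61 + $124.78 + $31.00 + $28.55 + $12.40 + $127.45 + $121.57 = $731.60
Net pay = $1631.34 − $731.60 = $899.74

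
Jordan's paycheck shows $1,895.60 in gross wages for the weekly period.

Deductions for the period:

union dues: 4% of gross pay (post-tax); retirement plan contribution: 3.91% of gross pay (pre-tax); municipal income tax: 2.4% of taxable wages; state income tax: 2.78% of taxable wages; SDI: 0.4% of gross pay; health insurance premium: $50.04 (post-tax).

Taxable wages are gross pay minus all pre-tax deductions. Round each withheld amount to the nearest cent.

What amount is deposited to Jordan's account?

$1,593.68

Retirement plan contribution: $1,895.60 × 0.0391 = $74.12
Taxable wages = $1,895.60 − $74.12 = $1,821.48
State income tax: $1,821.48 × 0.0278 = $50.64
Municipal income tax: $1,821.48 × 0.024 = $43.72
SDI: $1,895.60 × 0.004 = $7.58
Health insurance premium: $50.04
Union dues: $1,895.60 × 0.04 = $75.82
Total deductions = $74.12 + $50.64 + $43.72 + $7.58 + $50.04 + $75.82 = $301.92
Net pay = $1,895.60 − $301.92 = $1,593.68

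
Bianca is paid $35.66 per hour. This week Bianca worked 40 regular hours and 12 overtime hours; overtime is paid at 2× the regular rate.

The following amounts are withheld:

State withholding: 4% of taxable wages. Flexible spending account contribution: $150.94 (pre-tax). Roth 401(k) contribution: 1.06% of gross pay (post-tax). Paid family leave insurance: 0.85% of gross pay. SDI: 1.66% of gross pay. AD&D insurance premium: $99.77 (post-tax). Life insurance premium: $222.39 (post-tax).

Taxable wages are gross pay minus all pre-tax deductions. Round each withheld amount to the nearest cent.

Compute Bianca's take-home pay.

$1,642.41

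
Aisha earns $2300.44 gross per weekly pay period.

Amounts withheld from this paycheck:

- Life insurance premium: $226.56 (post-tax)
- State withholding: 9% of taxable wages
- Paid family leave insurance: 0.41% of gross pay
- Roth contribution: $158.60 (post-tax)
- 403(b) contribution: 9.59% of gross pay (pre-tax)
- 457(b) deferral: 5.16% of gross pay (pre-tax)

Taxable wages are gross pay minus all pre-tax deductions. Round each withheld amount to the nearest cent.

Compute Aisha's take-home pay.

$1390.04

403(b) contribution: $2300.44 × 0.0959 = $220.61
457(b) deferral: $2300.44 × 0.0516 = $118.70
Pre-tax total = $220.61 + $118.70 = $339.31
Taxable wages = $2300.44 − $339.31 = $1961.13
State withholding: $1961.13 × 0.09 = $176.50
Paid family leave insurance: $2300.44 × 0.0041 = $9.43
Life insurance premium: $226.56
Roth contribution: $158.60
Total deductions = $220.61 + $118.70 + $176.50 + $9.43 + $226.56 + $158.60 = $910.40
Net pay = $2300.44 − $910.40 = $1390.04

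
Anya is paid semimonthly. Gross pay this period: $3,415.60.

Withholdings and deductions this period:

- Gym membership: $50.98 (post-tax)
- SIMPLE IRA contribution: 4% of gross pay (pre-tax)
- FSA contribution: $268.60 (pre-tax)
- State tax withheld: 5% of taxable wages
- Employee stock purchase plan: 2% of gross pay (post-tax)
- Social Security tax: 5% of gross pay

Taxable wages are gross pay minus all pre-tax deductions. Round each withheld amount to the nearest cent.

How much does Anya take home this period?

$2,569.79

SIMPLE IRA contribution: $3,415.60 × 0.04 = $136.62
FSA contribution: $268.60
Pre-tax total = $136.62 + $268.60 = $405.22
Taxable wages = $3,415.60 − $405.22 = $3,010.38
State tax withheld: $3,010.38 × 0.05 = $150.52
Social Security tax: $3,415.60 × 0.05 = $170.78
Gym membership: $50.98
Employee stock purchase plan: $3,415.60 × 0.02 = $68.31
Total deductions = $136.62 + $268.60 + $150.52 + $170.78 + $50.98 + $68.31 = $845.81
Net pay = $3,415.60 − $845.81 = $2,569.79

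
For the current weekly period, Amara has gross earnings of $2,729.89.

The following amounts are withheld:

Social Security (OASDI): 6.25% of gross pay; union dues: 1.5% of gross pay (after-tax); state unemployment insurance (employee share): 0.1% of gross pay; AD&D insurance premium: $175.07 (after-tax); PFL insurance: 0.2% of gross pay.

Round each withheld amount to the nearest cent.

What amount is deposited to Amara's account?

PFL insurance: $2,729.89 × 0.002 = $5.46
Social Security (OASDI): $2,729.89 × 0.0625 = $170.62
State unemployment insurance (employee share): $2,729.89 × 0.001 = $2.73
AD&D insurance premium: $175.07
Union dues: $2,729.89 × 0.015 = $40.95
Total deductions = $5.46 + $170.62 + $2.73 + $175.07 + $40.95 = $394.83
Net pay = $2,729.89 − $394.83 = $2,335.06

$2,335.06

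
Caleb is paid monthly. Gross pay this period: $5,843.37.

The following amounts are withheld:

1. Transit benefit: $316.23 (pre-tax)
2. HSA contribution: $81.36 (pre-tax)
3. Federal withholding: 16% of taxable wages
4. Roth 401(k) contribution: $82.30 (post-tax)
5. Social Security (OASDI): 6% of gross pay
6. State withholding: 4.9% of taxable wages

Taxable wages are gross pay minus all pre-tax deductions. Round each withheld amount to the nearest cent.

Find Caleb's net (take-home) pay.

HSA contribution: $81.36
Transit benefit: $316.23
Pre-tax total = $81.36 + $316.23 = $397.59
Taxable wages = $5,843.37 − $397.59 = $5,445.78
Federal withholding: $5,445.78 × 0.16 = $871.32
State withholding: $5,445.78 × 0.049 = $266.84
Social Security (OASDI): $5,843.37 × 0.06 = $350.60
Roth 401(k) contribution: $82.30
Total deductions = $81.36 + $316.23 + $871.32 + $266.84 + $350.60 + $82.30 = $1,968.65
Net pay = $5,843.37 − $1,968.65 = $3,874.72

$3,874.72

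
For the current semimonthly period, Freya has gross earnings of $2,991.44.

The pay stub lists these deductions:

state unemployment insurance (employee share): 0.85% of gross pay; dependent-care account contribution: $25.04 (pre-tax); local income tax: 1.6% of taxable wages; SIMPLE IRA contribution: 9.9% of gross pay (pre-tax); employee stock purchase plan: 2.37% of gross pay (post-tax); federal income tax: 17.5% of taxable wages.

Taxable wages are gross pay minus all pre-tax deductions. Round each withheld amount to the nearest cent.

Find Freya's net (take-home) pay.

$2,063.91

Dependent-care account contribution: $25.04
SIMPLE IRA contribution: $2,991.44 × 0.099 = $296.15
Pre-tax total = $25.04 + $296.15 = $321.19
Taxable wages = $2,991.44 − $321.19 = $2,670.25
Federal income tax: $2,670.25 × 0.175 = $467.29
Local income tax: $2,670.25 × 0.016 = $42.72
State unemployment insurance (employee share): $2,991.44 × 0.0085 = $25.43
Employee stock purchase plan: $2,991.44 × 0.0237 = $70.90
Total deductions = $25.04 + $296.15 + $467.29 + $42.72 + $25.43 + $70.90 = $927.53
Net pay = $2,991.44 − $927.53 = $2,063.91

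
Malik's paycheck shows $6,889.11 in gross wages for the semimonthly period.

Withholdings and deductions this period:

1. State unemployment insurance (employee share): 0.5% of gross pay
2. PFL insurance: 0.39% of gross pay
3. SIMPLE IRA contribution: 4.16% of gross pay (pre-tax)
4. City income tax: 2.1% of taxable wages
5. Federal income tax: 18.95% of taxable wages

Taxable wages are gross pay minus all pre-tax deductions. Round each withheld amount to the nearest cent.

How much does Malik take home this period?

$5,151.37

SIMPLE IRA contribution: $6,889.11 × 0.0416 = $286.59
Taxable wages = $6,889.11 − $286.59 = $6,602.52
Federal income tax: $6,602.52 × 0.1895 = $1,251.18
City income tax: $6,602.52 × 0.021 = $138.65
State unemployment insurance (employee share): $6,889.11 × 0.005 = $34.45
PFL insurance: $6,889.11 × 0.0039 = $26.87
Total deductions = $286.59 + $1,251.18 + $138.65 + $34.45 + $26.87 = $1,737.74
Net pay = $6,889.11 − $1,737.74 = $5,151.37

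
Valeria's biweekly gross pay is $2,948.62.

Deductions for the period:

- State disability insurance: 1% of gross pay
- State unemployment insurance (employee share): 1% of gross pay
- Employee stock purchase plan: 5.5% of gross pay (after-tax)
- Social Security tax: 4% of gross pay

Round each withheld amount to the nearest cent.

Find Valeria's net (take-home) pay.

$2,609.53

Social Security tax: $2,948.62 × 0.04 = $117.94
State disability insurance: $2,948.62 × 0.01 = $29.49
State unemployment insurance (employee share): $2,948.62 × 0.01 = $29.49
Employee stock purchase plan: $2,948.62 × 0.055 = $162.17
Total deductions = $117.94 + $29.49 + $29.49 + $162.17 = $339.09
Net pay = $2,948.62 − $339.09 = $2,609.53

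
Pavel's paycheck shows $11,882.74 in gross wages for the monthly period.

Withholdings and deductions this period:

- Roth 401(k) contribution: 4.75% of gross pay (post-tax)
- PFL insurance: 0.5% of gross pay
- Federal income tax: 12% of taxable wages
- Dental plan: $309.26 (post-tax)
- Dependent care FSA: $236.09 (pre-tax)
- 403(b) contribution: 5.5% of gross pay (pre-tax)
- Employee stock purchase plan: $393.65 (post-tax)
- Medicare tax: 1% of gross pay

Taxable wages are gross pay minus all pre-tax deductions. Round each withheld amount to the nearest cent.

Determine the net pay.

$8,228.35

Dependent care FSA: $236.09
403(b) contribution: $11,882.74 × 0.055 = $653.55
Pre-tax total = $236.09 + $653.55 = $889.64
Taxable wages = $11,882.74 − $889.64 = $10,993.10
Federal income tax: $10,993.10 × 0.12 = $1,319.17
PFL insurance: $11,882.74 × 0.005 = $59.41
Medicare tax: $11,882.74 × 0.01 = $118.83
Roth 401(k) contribution: $11,882.74 × 0.0475 = $564.43
Employee stock purchase plan: $393.65
Dental plan: $309.26
Total deductions = $236.09 + $653.55 + $1,319.17 + $59.41 + $118.83 + $564.43 + $393.65 + $309.26 = $3,654.39
Net pay = $11,882.74 − $3,654.39 = $8,228.35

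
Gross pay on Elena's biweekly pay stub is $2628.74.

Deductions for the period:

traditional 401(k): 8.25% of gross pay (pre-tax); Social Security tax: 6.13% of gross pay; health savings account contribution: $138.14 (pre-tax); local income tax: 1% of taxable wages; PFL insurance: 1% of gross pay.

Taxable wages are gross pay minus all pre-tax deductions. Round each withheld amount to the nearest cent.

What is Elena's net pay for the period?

$2063.56

Health savings account contribution: $138.14
Traditional 401(k): $2628.74 × 0.0825 = $216.87
Pre-tax total = $138.14 + $216.87 = $355.01
Taxable wages = $2628.74 − $355.01 = $2273.73
Local income tax: $2273.73 × 0.01 = $22.74
Social Security tax: $2628.74 × 0.0613 = $161.14
PFL insurance: $2628.74 × 0.01 = $26.29
Total deductions = $138.14 + $216.87 + $22.74 + $161.14 + $26.29 = $565.18
Net pay = $2628.74 − $565.18 = $2063.56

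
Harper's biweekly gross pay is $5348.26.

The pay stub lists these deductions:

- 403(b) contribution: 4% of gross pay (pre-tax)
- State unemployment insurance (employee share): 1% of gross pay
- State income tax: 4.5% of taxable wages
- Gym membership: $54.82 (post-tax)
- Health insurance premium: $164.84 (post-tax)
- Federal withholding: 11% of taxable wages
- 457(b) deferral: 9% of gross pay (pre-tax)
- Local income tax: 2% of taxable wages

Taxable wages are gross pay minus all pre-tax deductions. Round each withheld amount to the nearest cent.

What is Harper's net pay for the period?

$3565.58

457(b) deferral: $5348.26 × 0.09 = $481.34
403(b) contribution: $5348.26 × 0.04 = $213.93
Pre-tax total = $481.34 + $213.93 = $695.27
Taxable wages = $5348.26 − $695.27 = $4652.99
State income tax: $4652.99 × 0.045 = $209.38
Local income tax: $4652.99 × 0.02 = $93.06
Federal withholding: $4652.99 × 0.11 = $511.83
State unemployment insurance (employee share): $5348.26 × 0.01 = $53.48
Gym membership: $54.82
Health insurance premium: $164.84
Total deductions = $481.34 + $213.93 + $209.38 + $93.06 + $511.83 + $53.48 + $54.82 + $164.84 = $1782.68
Net pay = $5348.26 − $1782.68 = $3565.58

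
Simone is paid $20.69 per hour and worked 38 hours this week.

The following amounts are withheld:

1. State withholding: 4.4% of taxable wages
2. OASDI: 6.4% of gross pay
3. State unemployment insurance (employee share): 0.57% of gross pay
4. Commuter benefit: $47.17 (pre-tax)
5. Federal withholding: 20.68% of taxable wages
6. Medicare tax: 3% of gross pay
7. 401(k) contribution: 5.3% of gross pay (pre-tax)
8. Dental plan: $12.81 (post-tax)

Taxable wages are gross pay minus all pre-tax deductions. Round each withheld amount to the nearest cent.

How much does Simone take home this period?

$431.28

Gross pay: 38 × $20.69 = $786.22
401(k) contribution: $786.22 × 0.053 = $41.67
Commuter benefit: $47.17
Pre-tax total = $41.67 + $47.17 = $88.84
Taxable wages = $786.22 − $88.84 = $697.38
State withholding: $697.38 × 0.044 = $30.68
Federal withholding: $697.38 × 0.2068 = $144.22
OASDI: $786.22 × 0.064 = $50.32
State unemployment insurance (employee share): $786.22 × 0.0057 = $4.48
Medicare tax: $786.22 × 0.03 = $23.59
Dental plan: $12.81
Total deductions = $41.67 + $47.17 + $30.68 + $144.22 + $50.32 + $4.48 + $23.59 + $12.81 = $354.94
Net pay = $786.22 − $354.94 = $431.28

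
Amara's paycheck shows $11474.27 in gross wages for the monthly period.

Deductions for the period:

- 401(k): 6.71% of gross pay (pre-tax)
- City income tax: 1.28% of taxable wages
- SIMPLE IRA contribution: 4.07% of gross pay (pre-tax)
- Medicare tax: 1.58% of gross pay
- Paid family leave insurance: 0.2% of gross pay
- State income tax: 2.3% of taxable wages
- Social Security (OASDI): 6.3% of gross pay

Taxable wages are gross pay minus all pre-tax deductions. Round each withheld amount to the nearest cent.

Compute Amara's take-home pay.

$8943.73

401(k): $11474.27 × 0.0671 = $769.92
SIMPLE IRA contribution: $11474.27 × 0.0407 = $467.00
Pre-tax total = $769.92 + $467.00 = $1236.92
Taxable wages = $11474.27 − $1236.92 = $10237.35
State income tax: $10237.35 × 0.023 = $235.46
City income tax: $10237.35 × 0.0128 = $131.04
Paid family leave insurance: $11474.27 × 0.002 = $22.95
Medicare tax: $11474.27 × 0.0158 = $181.29
Social Security (OASDI): $11474.27 × 0.063 = $722.88
Total deductions = $769.92 + $467.00 + $235.46 + $131.04 + $22.95 + $181.29 + $722.88 = $2530.54
Net pay = $11474.27 − $2530.54 = $8943.73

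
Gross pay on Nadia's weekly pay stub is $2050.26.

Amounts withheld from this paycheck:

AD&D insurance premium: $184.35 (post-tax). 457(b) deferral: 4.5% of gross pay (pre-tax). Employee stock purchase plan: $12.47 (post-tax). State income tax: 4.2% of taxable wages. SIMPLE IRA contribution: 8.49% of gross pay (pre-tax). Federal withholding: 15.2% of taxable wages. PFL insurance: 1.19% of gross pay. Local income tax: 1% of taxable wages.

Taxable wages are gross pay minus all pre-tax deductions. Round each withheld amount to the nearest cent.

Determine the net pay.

$1198.78

457(b) deferral: $2050.26 × 0.045 = $92.26
SIMPLE IRA contribution: $2050.26 × 0.0849 = $174.07
Pre-tax total = $92.26 + $174.07 = $266.33
Taxable wages = $2050.26 − $266.33 = $1783.93
Federal withholding: $1783.93 × 0.152 = $271.16
State income tax: $1783.93 × 0.042 = $74.93
Local income tax: $1783.93 × 0.01 = $17.84
PFL insurance: $2050.26 × 0.0119 = $24.40
Employee stock purchase plan: $12.47
AD&D insurance premium: $184.35
Total deductions = $92.26 + $174.07 + $271.16 + $74.93 + $17.84 + $24.40 + $12.47 + $184.35 = $851.48
Net pay = $2050.26 − $851.48 = $1198.78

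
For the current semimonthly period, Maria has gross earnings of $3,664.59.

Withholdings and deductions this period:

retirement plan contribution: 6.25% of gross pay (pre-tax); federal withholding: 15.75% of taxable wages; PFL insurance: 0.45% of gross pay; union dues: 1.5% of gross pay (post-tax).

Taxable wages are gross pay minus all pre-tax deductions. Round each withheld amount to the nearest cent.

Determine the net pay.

Retirement plan contribution: $3,664.59 × 0.0625 = $229.04
Taxable wages = $3,664.59 − $229.04 = $3,435.55
Federal withholding: $3,435.55 × 0.1575 = $541.10
PFL insurance: $3,664.59 × 0.0045 = $16.49
Union dues: $3,664.59 × 0.015 = $54.97
Total deductions = $229.04 + $541.10 + $16.49 + $54.97 = $841.60
Net pay = $3,664.59 − $841.60 = $2,822.99

$2,822.99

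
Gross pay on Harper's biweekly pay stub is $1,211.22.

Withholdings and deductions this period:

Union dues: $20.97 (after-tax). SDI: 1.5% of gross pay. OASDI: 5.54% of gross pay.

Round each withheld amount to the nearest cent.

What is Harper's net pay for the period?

$1,104.98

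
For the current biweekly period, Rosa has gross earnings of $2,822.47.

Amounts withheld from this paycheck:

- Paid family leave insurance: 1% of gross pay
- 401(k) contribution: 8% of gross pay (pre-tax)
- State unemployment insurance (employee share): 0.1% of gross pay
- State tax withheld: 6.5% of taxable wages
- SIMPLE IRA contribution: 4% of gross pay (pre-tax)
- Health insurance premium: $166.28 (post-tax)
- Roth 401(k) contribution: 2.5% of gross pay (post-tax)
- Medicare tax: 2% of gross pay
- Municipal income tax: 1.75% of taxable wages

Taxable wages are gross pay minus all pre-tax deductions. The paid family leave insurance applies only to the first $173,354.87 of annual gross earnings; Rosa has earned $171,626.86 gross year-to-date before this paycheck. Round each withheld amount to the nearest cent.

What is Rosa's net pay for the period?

$1,965.46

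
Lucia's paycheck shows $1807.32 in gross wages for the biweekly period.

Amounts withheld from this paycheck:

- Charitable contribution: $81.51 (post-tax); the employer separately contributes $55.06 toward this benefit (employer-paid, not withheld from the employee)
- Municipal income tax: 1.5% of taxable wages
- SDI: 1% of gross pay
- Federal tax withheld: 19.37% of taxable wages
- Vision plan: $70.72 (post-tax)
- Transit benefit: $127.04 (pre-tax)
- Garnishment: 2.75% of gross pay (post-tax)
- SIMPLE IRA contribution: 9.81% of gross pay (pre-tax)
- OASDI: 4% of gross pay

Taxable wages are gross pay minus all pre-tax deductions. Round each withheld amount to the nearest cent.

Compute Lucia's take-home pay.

$897.02

Transit benefit: $127.04
SIMPLE IRA contribution: $1807.32 × 0.0981 = $177.30
Pre-tax total = $127.04 + $177.30 = $304.34
Taxable wages = $1807.32 − $304.34 = $1502.98
Municipal income tax: $1502.98 × 0.015 = $22.54
Federal tax withheld: $1502.98 × 0.1937 = $291.13
OASDI: $1807.32 × 0.04 = $72.29
SDI: $1807.32 × 0.01 = $18.07
Garnishment: $1807.32 × 0.0275 = $49.70
Vision plan: $70.72
Charitable contribution: $81.51
(Employer's $55.06 toward charitable contribution is not withheld from the employee.)
Total deductions = $127.04 + $177.30 + $22.54 + $291.13 + $72.29 + $18.07 + $49.70 + $70.72 + $81.51 = $910.30
Net pay = $1807.32 − $910.30 = $897.02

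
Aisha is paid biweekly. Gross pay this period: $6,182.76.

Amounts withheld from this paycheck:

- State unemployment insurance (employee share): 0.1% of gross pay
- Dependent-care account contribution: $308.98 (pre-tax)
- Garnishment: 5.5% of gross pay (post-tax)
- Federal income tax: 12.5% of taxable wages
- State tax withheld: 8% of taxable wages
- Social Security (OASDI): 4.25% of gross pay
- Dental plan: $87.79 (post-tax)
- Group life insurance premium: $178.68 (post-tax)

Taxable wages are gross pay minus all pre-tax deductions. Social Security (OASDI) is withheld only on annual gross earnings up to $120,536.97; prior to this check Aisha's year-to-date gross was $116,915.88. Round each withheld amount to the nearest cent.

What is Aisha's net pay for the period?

Dependent-care account contribution: $308.98
Taxable wages = $6,182.76 − $308.98 = $5,873.78
Federal income tax: $5,873.78 × 0.125 = $734.22
State tax withheld: $5,873.78 × 0.08 = $469.90
State unemployment insurance (employee share): $6,182.76 × 0.001 = $6.18
Social Security (OASDI): only $120,536.97 − $116,915.88 = $3,621.09 of this check is subject → $3,621.09 × 0.0425 = $153.90
Dental plan: $87.79
Garnishment: $6,182.76 × 0.055 = $340.05
Group life insurance premium: $178.68
Total deductions = $308.98 + $734.22 + $469.90 + $6.18 + $153.90 + $87.79 + $340.05 + $178.68 = $2,279.70
Net pay = $6,182.76 − $2,279.70 = $3,903.06

$3,903.06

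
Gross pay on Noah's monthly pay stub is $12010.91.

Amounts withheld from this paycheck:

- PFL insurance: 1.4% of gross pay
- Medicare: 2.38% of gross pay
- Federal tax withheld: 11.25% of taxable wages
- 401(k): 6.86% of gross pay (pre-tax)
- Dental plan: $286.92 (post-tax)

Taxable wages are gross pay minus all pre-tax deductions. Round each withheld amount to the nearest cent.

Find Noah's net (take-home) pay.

401(k): $12010.91 × 0.0686 = $823.95
Taxable wages = $12010.91 − $823.95 = $11186.96
Federal tax withheld: $11186.96 × 0.1125 = $1258.53
Medicare: $12010.91 × 0.0238 = $285.86
PFL insurance: $12010.91 × 0.014 = $168.15
Dental plan: $286.92
Total deductions = $823.95 + $1258.53 + $285.86 + $168.15 + $286.92 = $2823.41
Net pay = $12010.91 − $2823.41 = $9187.50

$9187.50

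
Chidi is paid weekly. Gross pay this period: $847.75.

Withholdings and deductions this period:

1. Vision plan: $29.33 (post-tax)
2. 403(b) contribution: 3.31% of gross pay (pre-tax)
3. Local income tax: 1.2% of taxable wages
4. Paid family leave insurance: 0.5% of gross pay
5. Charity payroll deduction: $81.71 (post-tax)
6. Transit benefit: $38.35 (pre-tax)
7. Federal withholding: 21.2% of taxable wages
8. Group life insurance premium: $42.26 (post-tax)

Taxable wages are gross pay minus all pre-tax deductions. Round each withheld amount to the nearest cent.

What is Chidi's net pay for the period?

Transit benefit: $38.35
403(b) contribution: $847.75 × 0.0331 = $28.06
Pre-tax total = $38.35 + $28.06 = $66.41
Taxable wages = $847.75 − $66.41 = $781.34
Federal withholding: $781.34 × 0.212 = $165.64
Local income tax: $781.34 × 0.012 = $9.38
Paid family leave insurance: $847.75 × 0.005 = $4.24
Vision plan: $29.33
Charity payroll deduction: $81.71
Group life insurance premium: $42.26
Total deductions = $38.35 + $28.06 + $165.64 + $9.38 + $4.24 + $29.33 + $81.71 + $42.26 = $398.97
Net pay = $847.75 − $398.97 = $448.78

$448.78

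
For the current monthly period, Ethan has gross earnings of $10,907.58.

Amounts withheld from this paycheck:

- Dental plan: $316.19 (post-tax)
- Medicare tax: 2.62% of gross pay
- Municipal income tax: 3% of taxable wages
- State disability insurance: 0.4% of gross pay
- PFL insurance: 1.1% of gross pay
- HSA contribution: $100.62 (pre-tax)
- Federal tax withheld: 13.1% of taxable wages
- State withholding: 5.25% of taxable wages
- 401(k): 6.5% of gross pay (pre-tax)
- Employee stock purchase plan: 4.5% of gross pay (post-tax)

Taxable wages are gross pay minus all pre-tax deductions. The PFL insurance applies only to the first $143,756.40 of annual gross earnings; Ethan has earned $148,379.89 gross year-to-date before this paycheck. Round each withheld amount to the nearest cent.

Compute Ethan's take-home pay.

HSA contribution: $100.62
401(k): $10,907.58 × 0.065 = $708.99
Pre-tax total = $100.62 + $708.99 = $809.61
Taxable wages = $10,907.58 − $809.61 = $10,097.97
Municipal income tax: $10,097.97 × 0.03 = $302.94
State withholding: $10,097.97 × 0.0525 = $530.14
Federal tax withheld: $10,097.97 × 0.131 = $1,322.83
Medicare tax: $10,907.58 × 0.0262 = $285.78
PFL insurance: annual cap $143,756.40 already reached (YTD $148,379.89), so $0.00
State disability insurance: $10,907.58 × 0.004 = $43.63
Employee stock purchase plan: $10,907.58 × 0.045 = $490.84
Dental plan: $316.19
Total deductions = $100.62 + $708.99 + $302.94 + $530.14 + $1,322.83 + $285.78 + $0.00 + $43.63 + $490.84 + $316.19 = $4,101.96
Net pay = $10,907.58 − $4,101.96 = $6,805.62

$6,805.62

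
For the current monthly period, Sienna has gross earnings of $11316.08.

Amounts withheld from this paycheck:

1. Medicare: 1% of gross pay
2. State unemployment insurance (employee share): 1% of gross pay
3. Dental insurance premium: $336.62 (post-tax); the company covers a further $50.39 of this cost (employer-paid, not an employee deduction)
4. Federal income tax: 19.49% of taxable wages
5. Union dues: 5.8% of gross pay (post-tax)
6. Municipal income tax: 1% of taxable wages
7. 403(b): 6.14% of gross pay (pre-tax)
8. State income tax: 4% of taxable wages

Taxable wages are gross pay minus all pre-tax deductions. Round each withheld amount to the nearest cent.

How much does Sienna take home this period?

$6800.85

403(b): $11316.08 × 0.0614 = $694.81
Taxable wages = $11316.08 − $694.81 = $10621.27
State income tax: $10621.27 × 0.04 = $424.85
Federal income tax: $10621.27 × 0.1949 = $2070.09
Municipal income tax: $10621.27 × 0.01 = $106.21
State unemployment insurance (employee share): $11316.08 × 0.01 = $113.16
Medicare: $11316.08 × 0.01 = $113.16
Union dues: $11316.08 × 0.058 = $656.33
Dental insurance premium: $336.62
(Employer's $50.39 toward dental insurance premium is not withheld from the employee.)
Total deductions = $694.81 + $424.85 + $2070.09 + $106.21 + $113.16 + $113.16 + $656.33 + $336.62 = $4515.23
Net pay = $11316.08 − $4515.23 = $6800.85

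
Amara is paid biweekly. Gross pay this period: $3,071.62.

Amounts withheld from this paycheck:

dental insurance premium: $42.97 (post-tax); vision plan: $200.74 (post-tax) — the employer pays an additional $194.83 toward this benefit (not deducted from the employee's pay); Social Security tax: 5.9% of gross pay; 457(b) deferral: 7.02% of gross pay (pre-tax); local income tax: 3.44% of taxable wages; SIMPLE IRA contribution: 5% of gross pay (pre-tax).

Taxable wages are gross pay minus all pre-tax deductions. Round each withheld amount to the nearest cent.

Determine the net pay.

SIMPLE IRA contribution: $3,071.62 × 0.05 = $153.58
457(b) deferral: $3,071.62 × 0.0702 = $215.63
Pre-tax total = $153.58 + $215.63 = $369.21
Taxable wages = $3,071.62 − $369.21 = $2,702.41
Local income tax: $2,702.41 × 0.0344 = $92.96
Social Security tax: $3,071.62 × 0.059 = $181.23
Dental insurance premium: $42.97
Vision plan: $200.74
(Employer's $194.83 toward vision plan is not withheld from the employee.)
Total deductions = $153.58 + $215.63 + $92.96 + $181.23 + $42.97 + $200.74 = $887.11
Net pay = $3,071.62 − $887.11 = $2,184.51

$2,184.51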